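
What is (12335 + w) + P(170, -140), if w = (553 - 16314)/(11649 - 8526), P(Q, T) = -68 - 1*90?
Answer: 38013010/3123 ≈ 12172.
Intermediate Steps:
P(Q, T) = -158 (P(Q, T) = -68 - 90 = -158)
w = -15761/3123 ≈ -5.0468
(12335 + w) + P(170, -140) = (12335 - 15761/3123) - 158 = 38506444/3123 - 158 = 38013010/3123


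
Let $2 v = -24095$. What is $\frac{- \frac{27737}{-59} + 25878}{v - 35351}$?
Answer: $- \frac{3109078}{5593023} \approx -0.55589$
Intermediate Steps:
$v = - \frac{24095}{2}$ ($v = \frac{1}{2} \left(-24095\right) = - \frac{24095}{2} \approx -12048.0$)
$\frac{- \frac{27737}{-59} + 25878}{v - 35351} = \frac{- \frac{27737}{-59} + 25878}{- \frac{24095}{2} - 35351} = \frac{\left(-27737\right) \left(- \frac{1}{59}\right) + 25878}{- \frac{94797}{2}} = \left(\frac{27737}{59} + 25878\right) \left(- \frac{2}{94797}\right) = \frac{1554539}{59} \left(- \frac{2}{94797}\right) = - \frac{3109078}{5593023}$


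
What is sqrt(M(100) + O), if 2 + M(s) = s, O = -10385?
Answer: 9*I*sqrt(127) ≈ 101.42*I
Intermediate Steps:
M(s) = -2 + s
sqrt(M(100) + O) = sqrt((-2 + 100) - 10385) = sqrt(98 - 10385) = sqrt(-10287) = 9*I*sqrt(127)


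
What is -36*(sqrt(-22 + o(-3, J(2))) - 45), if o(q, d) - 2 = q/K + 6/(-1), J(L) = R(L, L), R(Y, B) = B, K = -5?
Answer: 1620 - 36*I*sqrt(635)/5 ≈ 1620.0 - 181.43*I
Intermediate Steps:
J(L) = L
o(q, d) = -4 - q/5 (o(q, d) = 2 + (q/(-5) + 6/(-1)) = 2 + (q*(-1/5) + 6*(-1)) = 2 + (-q/5 - 6) = 2 + (-6 - q/5) = -4 - q/5)
-36*(sqrt(-22 + o(-3, J(2))) - 45) = -36*(sqrt(-22 + (-4 - 1/5*(-3))) - 45) = -36*(sqrt(-22 + (-4 + 3/5)) - 45) = -36*(sqrt(-22 - 17/5) - 45) = -36*(sqrt(-127/5) - 45) = -36*(I*sqrt(635)/5 - 45) = -36*(-45 + I*sqrt(635)/5) = 1620 - 36*I*sqrt(635)/5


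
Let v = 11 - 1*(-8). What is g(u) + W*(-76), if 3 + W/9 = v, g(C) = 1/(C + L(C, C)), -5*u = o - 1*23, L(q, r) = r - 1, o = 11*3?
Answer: -54721/5 ≈ -10944.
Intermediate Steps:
o = 33
L(q, r) = -1 + r
u = -2 (u = -(33 - 1*23)/5 = -(33 - 23)/5 = -⅕*10 = -2)
g(C) = 1/(-1 + 2*C) (g(C) = 1/(C + (-1 + C)) = 1/(-1 + 2*C))
v = 19 (v = 11 + 8 = 19)
W = 144 (W = -27 + 9*19 = -27 + 171 = 144)
g(u) + W*(-76) = 1/(-1 + 2*(-2)) + 144*(-76) = 1/(-1 - 4) - 10944 = 1/(-5) - 10944 = -⅕ - 10944 = -54721/5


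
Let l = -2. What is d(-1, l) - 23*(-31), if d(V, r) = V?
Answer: 712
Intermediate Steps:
d(-1, l) - 23*(-31) = -1 - 23*(-31) = -1 + 713 = 712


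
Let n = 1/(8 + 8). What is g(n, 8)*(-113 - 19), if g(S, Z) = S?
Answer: -33/4 ≈ -8.2500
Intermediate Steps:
n = 1/16 ≈ 0.062500
g(n, 8)*(-113 - 19) = (-113 - 19)/16 = (1/16)*(-132) = -33/4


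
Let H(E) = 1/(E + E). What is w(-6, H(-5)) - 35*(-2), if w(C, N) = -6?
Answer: 64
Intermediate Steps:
H(E) = 1/(2*E)
w(-6, H(-5)) - 35*(-2) = -6 - 35*(-2) = -6 + 70 = 64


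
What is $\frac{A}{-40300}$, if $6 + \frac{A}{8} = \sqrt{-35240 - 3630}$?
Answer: $\frac{12}{10075} - \frac{2 i \sqrt{230}}{775} \approx 0.0011911 - 0.039137 i$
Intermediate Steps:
$A = -48 + 104 i \sqrt{230}$ ($A = -48 + 8 \sqrt{-35240 - 3630} = -48 + 8 \sqrt{-38870} = -48 + 8 \cdot 13 i \sqrt{230} = -48 + 104 i \sqrt{230} \approx -48.0 + 1577.2 i$)
$\frac{A}{-40300} = \frac{-48 + 104 i \sqrt{230}}{-40300} = \left(-48 + 104 i \sqrt{230}\right) \left(- \frac{1}{40300}\right) = \frac{12}{10075} - \frac{2 i \sqrt{230}}{775}$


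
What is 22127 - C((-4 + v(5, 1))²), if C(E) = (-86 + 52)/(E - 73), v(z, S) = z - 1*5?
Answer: 1261205/57 ≈ 22126.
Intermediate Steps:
v(z, S) = -5 + z (v(z, S) = z - 5 = -5 + z)
C(E) = -34/(-73 + E)
22127 - C((-4 + v(5, 1))²) = 22127 - (-34)/(-73 + (-4 + (-5 + 5))²) = 22127 - (-34)/(-73 + (-4 + 0)²) = 22127 - (-34)/(-73 + (-4)²) = 22127 - (-34)/(-73 + 16) = 22127 - (-34)/(-57) = 22127 - (-34)*(-1)/57 = 22127 - 1*34/57 = 22127 - 34/57 = 1261205/57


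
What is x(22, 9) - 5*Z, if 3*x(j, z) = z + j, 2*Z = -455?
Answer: 6887/6 ≈ 1147.8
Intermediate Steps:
Z = -455/2 (Z = (½)*(-455) = -455/2 ≈ -227.50)
x(j, z) = j/3 + z/3 (x(j, z) = (z + j)/3 = (j + z)/3 = j/3 + z/3)
x(22, 9) - 5*Z = ((⅓)*22 + (⅓)*9) - 5*(-455/2) = (22/3 + 3) + 2275/2 = 31/3 + 2275/2 = 6887/6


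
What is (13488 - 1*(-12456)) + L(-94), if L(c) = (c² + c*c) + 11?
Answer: 43627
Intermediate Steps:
L(c) = 11 + 2*c² (L(c) = (c² + c²) + 11 = 2*c² + 11 = 11 + 2*c²)
(13488 - 1*(-12456)) + L(-94) = (13488 - 1*(-12456)) + (11 + 2*(-94)²) = (13488 + 12456) + (11 + 2*8836) = 25944 + (11 + 17672) = 25944 + 17683 = 43627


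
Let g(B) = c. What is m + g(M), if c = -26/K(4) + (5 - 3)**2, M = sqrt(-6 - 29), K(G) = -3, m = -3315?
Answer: -9907/3 ≈ -3302.3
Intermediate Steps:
M = I*sqrt(35) (M = sqrt(-35) = I*sqrt(35) ≈ 5.9161*I)
c = 38/3 (c = -26/(-3) + (5 - 3)**2 = -26*(-1/3) + 2**2 = 26/3 + 4 = 38/3 ≈ 12.667)
g(B) = 38/3
m + g(M) = -3315 + 38/3 = -9907/3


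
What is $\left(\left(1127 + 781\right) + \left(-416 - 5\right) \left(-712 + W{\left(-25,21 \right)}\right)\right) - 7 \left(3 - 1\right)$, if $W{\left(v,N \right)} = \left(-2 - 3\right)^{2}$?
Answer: $291121$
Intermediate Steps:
$W{\left(v,N \right)} = 25$ ($W{\left(v,N \right)} = \left(-5\right)^{2} = 25$)
$\left(\left(1127 + 781\right) + \left(-416 - 5\right) \left(-712 + W{\left(-25,21 \right)}\right)\right) - 7 \left(3 - 1\right) = \left(\left(1127 + 781\right) + \left(-416 - 5\right) \left(-712 + 25\right)\right) - 7 \left(3 - 1\right) = \left(1908 - -289227\right) - 14 = \left(1908 + 289227\right) - 14 = 291135 - 14 = 291121$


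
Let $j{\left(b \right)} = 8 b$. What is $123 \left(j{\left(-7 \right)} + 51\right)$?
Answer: $-615$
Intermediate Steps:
$123 \left(j{\left(-7 \right)} + 51\right) = 123 \left(8 \left(-7\right) + 51\right) = 123 \left(-56 + 51\right) = 123 \left(-5\right) = -615$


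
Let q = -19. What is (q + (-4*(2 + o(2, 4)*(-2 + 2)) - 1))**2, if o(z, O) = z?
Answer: 784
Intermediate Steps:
(q + (-4*(2 + o(2, 4)*(-2 + 2)) - 1))**2 = (-19 + (-4*(2 + 2*(-2 + 2)) - 1))**2 = (-19 + (-4*(2 + 2*0) - 1))**2 = (-19 + (-4*(2 + 0) - 1))**2 = (-19 + (-4*2 - 1))**2 = (-19 + (-8 - 1))**2 = (-19 - 9)**2 = (-28)**2 = 784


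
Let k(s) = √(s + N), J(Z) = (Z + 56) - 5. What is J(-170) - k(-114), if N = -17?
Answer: -119 - I*√131 ≈ -119.0 - 11.446*I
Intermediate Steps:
J(Z) = 51 + Z (J(Z) = (56 + Z) - 5 = 51 + Z)
k(s) = √(-17 + s) (k(s) = √(s - 17) = √(-17 + s))
J(-170) - k(-114) = (51 - 170) - √(-17 - 114) = -119 - √(-131) = -119 - I*√131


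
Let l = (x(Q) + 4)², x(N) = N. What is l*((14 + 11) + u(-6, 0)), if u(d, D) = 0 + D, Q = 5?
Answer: 2025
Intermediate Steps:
u(d, D) = D
l = 81 (l = (5 + 4)² = 9² = 81)
l*((14 + 11) + u(-6, 0)) = 81*((14 + 11) + 0) = 81*(25 + 0) = 81*25 = 2025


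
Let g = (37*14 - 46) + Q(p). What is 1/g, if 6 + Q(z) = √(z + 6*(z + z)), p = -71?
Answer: 466/218079 - I*√923/218079 ≈ 0.0021368 - 0.00013931*I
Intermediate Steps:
Q(z) = -6 + √13*√z (Q(z) = -6 + √(z + 6*(z + z)) = -6 + √(z + 6*(2*z)) = -6 + √(z + 12*z) = -6 + √(13*z) = -6 + √13*√z)
g = 466 + I*√923 (g = (37*14 - 46) + (-6 + √13*√(-71)) = (518 - 46) + (-6 + √13*(I*√71)) = 472 + (-6 + I*√923) = 466 + I*√923 ≈ 466.0 + 30.381*I)
1/g = 1/(466 + I*√923)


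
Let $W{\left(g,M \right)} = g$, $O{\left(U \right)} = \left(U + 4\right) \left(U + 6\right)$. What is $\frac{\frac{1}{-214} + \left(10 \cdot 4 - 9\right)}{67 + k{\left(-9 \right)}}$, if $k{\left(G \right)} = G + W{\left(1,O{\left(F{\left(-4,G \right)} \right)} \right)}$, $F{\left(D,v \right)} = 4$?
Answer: $\frac{6633}{12626} \approx 0.52534$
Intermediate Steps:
$O{\left(U \right)} = \left(4 + U\right) \left(6 + U\right)$
$k{\left(G \right)} = 1 + G$ ($k{\left(G \right)} = G + 1 = 1 + G$)
$\frac{\frac{1}{-214} + \left(10 \cdot 4 - 9\right)}{67 + k{\left(-9 \right)}} = \frac{\frac{1}{-214} + \left(10 \cdot 4 - 9\right)}{67 + \left(1 - 9\right)} = \frac{- \frac{1}{214} + \left(40 - 9\right)}{67 - 8} = \frac{- \frac{1}{214} + 31}{59} = \frac{6633}{214} \cdot \frac{1}{59} = \frac{6633}{12626}$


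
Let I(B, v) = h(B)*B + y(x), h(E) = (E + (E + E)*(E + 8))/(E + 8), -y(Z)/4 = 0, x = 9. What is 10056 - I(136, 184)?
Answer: -243580/9 ≈ -27064.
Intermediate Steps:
y(Z) = 0 (y(Z) = -4*0 = 0)
h(E) = (E + 2*E*(8 + E))/(8 + E) (h(E) = (E + (2*E)*(8 + E))/(8 + E) = (E + 2*E*(8 + E))/(8 + E))
I(B, v) = B²*(17 + 2*B)/(8 + B) (I(B, v) = (B*(17 + 2*B)/(8 + B))*B + 0 = B²*(17 + 2*B)/(8 + B) + 0 = B²*(17 + 2*B)/(8 + B))
10056 - I(136, 184) = 10056 - 136²*(17 + 2*136)/(8 + 136) = 10056 - 18496*(17 + 272)/144 = 10056 - 18496*289/144 = 10056 - 1*334084/9 = 10056 - 334084/9 = -243580/9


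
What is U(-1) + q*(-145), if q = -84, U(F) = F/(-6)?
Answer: 73081/6 ≈ 12180.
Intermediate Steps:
U(F) = -F/6 (U(F) = F*(-⅙) = -F/6)
U(-1) + q*(-145) = -⅙*(-1) - 84*(-145) = ⅙ + 12180 = 73081/6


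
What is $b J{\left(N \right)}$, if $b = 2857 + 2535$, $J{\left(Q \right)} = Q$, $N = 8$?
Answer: $43136$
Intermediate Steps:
$b = 5392$
$b J{\left(N \right)} = 5392 \cdot 8 = 43136$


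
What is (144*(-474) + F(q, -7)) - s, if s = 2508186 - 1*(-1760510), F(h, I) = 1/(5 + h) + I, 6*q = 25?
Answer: -238532739/55 ≈ -4.3370e+6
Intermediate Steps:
q = 25/6 (q = (⅙)*25 = 25/6 ≈ 4.1667)
F(h, I) = I + 1/(5 + h)
s = 4268696 (s = 2508186 + 1760510 = 4268696)
(144*(-474) + F(q, -7)) - s = (144*(-474) + (1 + 5*(-7) - 7*25/6)/(5 + 25/6)) - 1*4268696 = (-68256 + (1 - 35 - 175/6)/(55/6)) - 4268696 = (-68256 + (6/55)*(-379/6)) - 4268696 = (-68256 - 379/55) - 4268696 = -3754459/55 - 4268696 = -238532739/55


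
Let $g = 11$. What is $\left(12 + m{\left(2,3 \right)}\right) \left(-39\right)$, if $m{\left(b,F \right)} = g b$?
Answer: $-1326$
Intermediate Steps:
$m{\left(b,F \right)} = 11 b$
$\left(12 + m{\left(2,3 \right)}\right) \left(-39\right) = \left(12 + 11 \cdot 2\right) \left(-39\right) = \left(12 + 22\right) \left(-39\right) = 34 \left(-39\right) = -1326$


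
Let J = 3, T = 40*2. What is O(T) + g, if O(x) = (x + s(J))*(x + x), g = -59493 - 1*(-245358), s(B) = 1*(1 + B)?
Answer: 199305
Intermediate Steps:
T = 80
s(B) = 1 + B
g = 185865 (g = -59493 + 245358 = 185865)
O(x) = 2*x*(4 + x) (O(x) = (x + (1 + 3))*(x + x) = (x + 4)*(2*x) = (4 + x)*(2*x) = 2*x*(4 + x))
O(T) + g = 2*80*(4 + 80) + 185865 = 2*80*84 + 185865 = 13440 + 185865 = 199305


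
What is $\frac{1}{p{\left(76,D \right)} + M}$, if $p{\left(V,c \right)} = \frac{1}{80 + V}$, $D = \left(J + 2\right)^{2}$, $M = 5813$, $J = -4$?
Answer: $\frac{156}{906829} \approx 0.00017203$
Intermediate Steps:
$D = 4$ ($D = \left(-4 + 2\right)^{2} = \left(-2\right)^{2} = 4$)
$\frac{1}{p{\left(76,D \right)} + M} = \frac{1}{\frac{1}{80 + 76} + 5813} = \frac{1}{\frac{1}{156} + 5813} = \frac{1}{\frac{906829}{156}} = \frac{156}{906829}$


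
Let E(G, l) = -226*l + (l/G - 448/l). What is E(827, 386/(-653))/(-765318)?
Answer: -15485860855/13294336809599 ≈ -0.0011648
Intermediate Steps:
E(G, l) = -448/l - 226*l + l/G (E(G, l) = -226*l + (-448/l + l/G) = -448/l - 226*l + l/G)
E(827, 386/(-653))/(-765318) = (-448/(386/(-653)) - 87236/(-653) + (386/(-653))/827)/(-765318) = (-448/(386*(-1/653)) - 87236*(-1)/653 + (386*(-1/653))*(1/827))*(-1/765318) = (-448/(-386/653) - 226*(-386/653) - 386/653*1/827)*(-1/765318) = (-448*(-653/386) + 87236/653 - 386/540031)*(-1/765318) = (146272/193 + 87236/653 - 386/540031)*(-1/765318) = (92915165130/104225983)*(-1/765318) = -15485860855/13294336809599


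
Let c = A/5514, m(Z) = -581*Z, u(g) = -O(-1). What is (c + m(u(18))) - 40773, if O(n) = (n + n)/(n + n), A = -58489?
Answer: -221677177/5514 ≈ -40203.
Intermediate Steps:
O(n) = 1 (O(n) = (2*n)/((2*n)) = (2*n)*(1/(2*n)) = 1)
u(g) = -1 (u(g) = -1*1 = -1)
c = -58489/5514 ≈ -10.607
(c + m(u(18))) - 40773 = (-58489/5514 - 581*(-1)) - 40773 = (-58489/5514 + 581) - 40773 = 3145145/5514 - 40773 = -221677177/5514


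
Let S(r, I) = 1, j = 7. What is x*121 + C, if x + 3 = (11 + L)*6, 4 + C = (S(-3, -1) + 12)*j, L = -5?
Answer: 4080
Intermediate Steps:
C = 87 (C = -4 + (1 + 12)*7 = -4 + 13*7 = -4 + 91 = 87)
x = 33 (x = -3 + (11 - 5)*6 = -3 + 6*6 = -3 + 36 = 33)
x*121 + C = 33*121 + 87 = 3993 + 87 = 4080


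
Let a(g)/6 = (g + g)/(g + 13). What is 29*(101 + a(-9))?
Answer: 2146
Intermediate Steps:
a(g) = 12*g/(13 + g) (a(g) = 6*((g + g)/(g + 13)) = 6*((2*g)/(13 + g)) = 6*(2*g/(13 + g)) = 12*g/(13 + g))
29*(101 + a(-9)) = 29*(101 + 12*(-9)/(13 - 9)) = 29*(101 + 12*(-9)/4) = 29*(101 + 12*(-9)*(1/4)) = 29*(101 - 27) = 29*74 = 2146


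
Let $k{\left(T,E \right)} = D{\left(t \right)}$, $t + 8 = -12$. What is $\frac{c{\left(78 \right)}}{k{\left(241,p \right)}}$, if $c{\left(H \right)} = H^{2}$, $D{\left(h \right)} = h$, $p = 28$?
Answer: $- \frac{1521}{5} \approx -304.2$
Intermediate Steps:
$t = -20$ ($t = -8 - 12 = -20$)
$k{\left(T,E \right)} = -20$
$\frac{c{\left(78 \right)}}{k{\left(241,p \right)}} = \frac{78^{2}}{-20} = 6084 \left(- \frac{1}{20}\right) = - \frac{1521}{5}$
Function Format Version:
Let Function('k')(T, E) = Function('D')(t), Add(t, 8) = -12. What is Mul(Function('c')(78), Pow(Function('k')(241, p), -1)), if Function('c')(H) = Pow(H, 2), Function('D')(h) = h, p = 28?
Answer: Rational(-1521, 5) ≈ -304.20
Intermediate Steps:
t = -20 (t = Add(-8, -12) = -20)
Function('k')(T, E) = -20
Mul(Function('c')(78), Pow(Function('k')(241, p), -1)) = Mul(Pow(78, 2), Pow(-20, -1)) = Mul(6084, Rational(-1, 20)) = Rational(-1521, 5)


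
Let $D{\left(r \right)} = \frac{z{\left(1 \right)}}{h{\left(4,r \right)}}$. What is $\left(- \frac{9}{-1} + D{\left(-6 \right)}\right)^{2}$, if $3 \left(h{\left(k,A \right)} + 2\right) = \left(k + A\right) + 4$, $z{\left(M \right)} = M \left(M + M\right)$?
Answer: $\frac{225}{4} \approx 56.25$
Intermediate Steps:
$z{\left(M \right)} = 2 M^{2}$ ($z{\left(M \right)} = M 2 M = 2 M^{2}$)
$h{\left(k,A \right)} = - \frac{2}{3} + \frac{A}{3} + \frac{k}{3}$ ($h{\left(k,A \right)} = -2 + \frac{\left(k + A\right) + 4}{3} = -2 + \frac{\left(A + k\right) + 4}{3} = -2 + \frac{4 + A + k}{3} = -2 + \left(\frac{4}{3} + \frac{A}{3} + \frac{k}{3}\right) = - \frac{2}{3} + \frac{A}{3} + \frac{k}{3}$)
$D{\left(r \right)} = \frac{2}{\frac{2}{3} + \frac{r}{3}}$ ($D{\left(r \right)} = \frac{2 \cdot 1^{2}}{- \frac{2}{3} + \frac{r}{3} + \frac{1}{3} \cdot 4} = \frac{2 \cdot 1}{- \frac{2}{3} + \frac{r}{3} + \frac{4}{3}} = \frac{2}{\frac{2}{3} + \frac{r}{3}}$)
$\left(- \frac{9}{-1} + D{\left(-6 \right)}\right)^{2} = \left(- \frac{9}{-1} + \frac{6}{2 - 6}\right)^{2} = \left(\left(-9\right) \left(-1\right) + \frac{6}{-4}\right)^{2} = \left(9 + 6 \left(- \frac{1}{4}\right)\right)^{2} = \left(9 - \frac{3}{2}\right)^{2} = \left(\frac{15}{2}\right)^{2} = \frac{225}{4}$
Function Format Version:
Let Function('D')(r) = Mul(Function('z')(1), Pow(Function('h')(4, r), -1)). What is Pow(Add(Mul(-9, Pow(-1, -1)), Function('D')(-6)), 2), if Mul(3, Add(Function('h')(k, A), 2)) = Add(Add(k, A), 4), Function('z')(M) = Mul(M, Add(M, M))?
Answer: Rational(225, 4) ≈ 56.250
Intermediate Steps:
Function('z')(M) = Mul(2, Pow(M, 2)) (Function('z')(M) = Mul(M, Mul(2, M)) = Mul(2, Pow(M, 2)))
Function('h')(k, A) = Add(Rational(-2, 3), Mul(Rational(1, 3), A), Mul(Rational(1, 3), k)) (Function('h')(k, A) = Add(-2, Mul(Rational(1, 3), Add(Add(k, A), 4))) = Add(-2, Mul(Rational(1, 3), Add(Add(A, k), 4))) = Add(-2, Mul(Rational(1, 3), Add(4, A, k))) = Add(-2, Add(Rational(4, 3), Mul(Rational(1, 3), A), Mul(Rational(1, 3), k))) = Add(Rational(-2, 3), Mul(Rational(1, 3), A), Mul(Rational(1, 3), k)))
Function('D')(r) = Mul(2, Pow(Add(Rational(2, 3), Mul(Rational(1, 3), r)), -1)) (Function('D')(r) = Mul(Mul(2, Pow(1, 2)), Pow(Add(Rational(-2, 3), Mul(Rational(1, 3), r), Mul(Rational(1, 3), 4)), -1)) = Mul(Mul(2, 1), Pow(Add(Rational(-2, 3), Mul(Rational(1, 3), r), Rational(4, 3)), -1)) = Mul(2, Pow(Add(Rational(2, 3), Mul(Rational(1, 3), r)), -1)))
Pow(Add(Mul(-9, Pow(-1, -1)), Function('D')(-6)), 2) = Pow(Add(Mul(-9, Pow(-1, -1)), Mul(6, Pow(Add(2, -6), -1))), 2) = Pow(Add(Mul(-9, -1), Mul(6, Pow(-4, -1))), 2) = Pow(Add(9, Mul(6, Rational(-1, 4))), 2) = Pow(Add(9, Rational(-3, 2)), 2) = Pow(Rational(15, 2), 2) = Rational(225, 4)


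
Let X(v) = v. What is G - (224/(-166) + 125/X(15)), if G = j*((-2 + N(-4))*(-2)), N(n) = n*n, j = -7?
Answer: 47065/249 ≈ 189.02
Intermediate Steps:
N(n) = n²
G = 196 (G = -7*(-2 + (-4)²)*(-2) = -7*(-2 + 16)*(-2) = -98*(-2) = -7*(-28) = 196)
G - (224/(-166) + 125/X(15)) = 196 - (224/(-166) + 125/15) = 196 - (224*(-1/166) + 125*(1/15)) = 196 - (-112/83 + 25/3) = 196 - 1*1739/249 = 196 - 1739/249 = 47065/249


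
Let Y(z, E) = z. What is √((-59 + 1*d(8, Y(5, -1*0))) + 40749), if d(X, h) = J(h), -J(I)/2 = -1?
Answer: 2*√10173 ≈ 201.72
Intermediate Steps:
J(I) = 2 (J(I) = -2*(-1) = 2)
d(X, h) = 2
√((-59 + 1*d(8, Y(5, -1*0))) + 40749) = √((-59 + 1*2) + 40749) = √((-59 + 2) + 40749) = √(-57 + 40749) = √40692 = 2*√10173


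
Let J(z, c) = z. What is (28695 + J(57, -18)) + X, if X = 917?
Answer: 29669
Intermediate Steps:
(28695 + J(57, -18)) + X = (28695 + 57) + 917 = 28752 + 917 = 29669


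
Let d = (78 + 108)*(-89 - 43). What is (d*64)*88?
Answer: -138276864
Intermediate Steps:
d = -24552 (d = 186*(-132) = -24552)
(d*64)*88 = -24552*64*88 = -1571328*88 = -138276864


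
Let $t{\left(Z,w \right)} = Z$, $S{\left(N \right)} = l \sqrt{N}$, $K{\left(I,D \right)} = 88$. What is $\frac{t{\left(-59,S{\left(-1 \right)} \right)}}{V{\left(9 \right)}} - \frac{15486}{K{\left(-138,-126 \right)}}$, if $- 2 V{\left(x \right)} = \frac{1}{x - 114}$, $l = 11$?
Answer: $- \frac{552903}{44} \approx -12566.0$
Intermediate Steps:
$S{\left(N \right)} = 11 \sqrt{N}$
$V{\left(x \right)} = - \frac{1}{2 \left(-114 + x\right)}$ ($V{\left(x \right)} = - \frac{1}{2 \left(x - 114\right)} = - \frac{1}{2 \left(-114 + x\right)}$)
$\frac{t{\left(-59,S{\left(-1 \right)} \right)}}{V{\left(9 \right)}} - \frac{15486}{K{\left(-138,-126 \right)}} = - \frac{59}{\left(-1\right) \frac{1}{-228 + 2 \cdot 9}} - \frac{15486}{88} = - \frac{59}{\left(-1\right) \frac{1}{-228 + 18}} - \frac{7743}{44} = - \frac{59}{\left(-1\right) \frac{1}{-210}} - \frac{7743}{44} = - \frac{59}{\left(-1\right) \left(- \frac{1}{210}\right)} - \frac{7743}{44} = - 59 \frac{1}{\frac{1}{210}} - \frac{7743}{44} = \left(-59\right) 210 - \frac{7743}{44} = -12390 - \frac{7743}{44} = - \frac{552903}{44}$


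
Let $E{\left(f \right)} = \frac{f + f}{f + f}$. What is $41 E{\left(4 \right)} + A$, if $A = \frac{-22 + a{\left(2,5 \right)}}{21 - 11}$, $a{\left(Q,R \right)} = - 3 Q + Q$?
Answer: $\frac{192}{5} \approx 38.4$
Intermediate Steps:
$a{\left(Q,R \right)} = - 2 Q$
$E{\left(f \right)} = 1$ ($E{\left(f \right)} = \frac{2 f}{2 f} = 2 f \frac{1}{2 f} = 1$)
$A = - \frac{13}{5}$ ($A = \frac{-22 - 4}{21 - 11} = \frac{-22 - 4}{10} = \left(-26\right) \frac{1}{10} = - \frac{13}{5} \approx -2.6$)
$41 E{\left(4 \right)} + A = 41 \cdot 1 - \frac{13}{5} = 41 - \frac{13}{5} = \frac{192}{5}$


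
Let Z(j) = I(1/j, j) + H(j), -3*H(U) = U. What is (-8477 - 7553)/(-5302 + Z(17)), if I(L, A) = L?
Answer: 408765/135344 ≈ 3.0202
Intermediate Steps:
H(U) = -U/3
Z(j) = 1/j - j/3
(-8477 - 7553)/(-5302 + Z(17)) = (-8477 - 7553)/(-5302 + (1/17 - ⅓*17)) = -16030/(-5302 + (1/17 - 17/3)) = -16030/(-5302 - 286/51) = -16030/(-270688/51) = -16030*(-51/270688) = 408765/135344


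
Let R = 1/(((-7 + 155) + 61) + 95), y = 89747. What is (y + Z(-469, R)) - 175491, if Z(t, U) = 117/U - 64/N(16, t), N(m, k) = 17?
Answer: -853056/17 ≈ -50180.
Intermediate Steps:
R = 1/304 (R = 1/((148 + 61) + 95) = 1/(209 + 95) = 1/304 ≈ 0.0032895)
Z(t, U) = -64/17 + 117/U (Z(t, U) = 117/U - 64/17 = -64/17 + 117/U)
(y + Z(-469, R)) - 175491 = (89747 + (-64/17 + 117/(1/304))) - 175491 = (89747 + (-64/17 + 117*304)) - 175491 = (89747 + (-64/17 + 35568)) - 175491 = (89747 + 604592/17) - 175491 = 2130291/17 - 175491 = -853056/17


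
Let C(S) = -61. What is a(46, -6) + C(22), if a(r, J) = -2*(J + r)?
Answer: -141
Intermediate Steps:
a(r, J) = -2*J - 2*r
a(46, -6) + C(22) = (-2*(-6) - 2*46) - 61 = (12 - 92) - 61 = -80 - 61 = -141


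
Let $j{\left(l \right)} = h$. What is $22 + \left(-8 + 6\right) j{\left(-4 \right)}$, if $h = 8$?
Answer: $6$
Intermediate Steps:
$j{\left(l \right)} = 8$
$22 + \left(-8 + 6\right) j{\left(-4 \right)} = 22 + \left(-8 + 6\right) 8 = 22 - 16 = 6$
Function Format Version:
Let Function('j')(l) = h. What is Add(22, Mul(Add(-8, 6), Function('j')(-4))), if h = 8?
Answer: 6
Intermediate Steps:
Function('j')(l) = 8
Add(22, Mul(Add(-8, 6), Function('j')(-4))) = Add(22, Mul(Add(-8, 6), 8)) = Add(22, Mul(-2, 8)) = Add(22, -16) = 6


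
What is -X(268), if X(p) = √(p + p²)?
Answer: -2*√18023 ≈ -268.50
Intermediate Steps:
-X(268) = -√(268*(1 + 268)) = -√(268*269) = -√72092 = -2*√18023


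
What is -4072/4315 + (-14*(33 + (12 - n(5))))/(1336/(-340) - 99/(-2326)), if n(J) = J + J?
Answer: 414898932732/3315943735 ≈ 125.12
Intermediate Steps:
n(J) = 2*J
-4072/4315 + (-14*(33 + (12 - n(5))))/(1336/(-340) - 99/(-2326)) = -4072/4315 + (-14*(33 + (12 - 2*5)))/(1336/(-340) - 99/(-2326)) = -4072*1/4315 + (-14*(33 + (12 - 1*10)))/(1336*(-1/340) - 99*(-1/2326)) = -4072/4315 + (-14*(33 + (12 - 10)))/(-334/85 + 99/2326) = -4072/4315 + (-14*(33 + 2))/(-768469/197710) = -4072/4315 - 14*35*(-197710/768469) = -4072/4315 - 490*(-197710/768469) = -4072/4315 + 96877900/768469 = 414898932732/3315943735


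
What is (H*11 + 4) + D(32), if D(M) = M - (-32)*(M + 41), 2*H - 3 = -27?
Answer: 2240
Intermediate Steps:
H = -12 (H = 3/2 + (½)*(-27) = 3/2 - 27/2 = -12)
D(M) = 1312 + 33*M (D(M) = M - (-32)*(41 + M) = M - (-1312 - 32*M) = M + (1312 + 32*M) = 1312 + 33*M)
(H*11 + 4) + D(32) = (-12*11 + 4) + (1312 + 33*32) = (-132 + 4) + (1312 + 1056) = -128 + 2368 = 2240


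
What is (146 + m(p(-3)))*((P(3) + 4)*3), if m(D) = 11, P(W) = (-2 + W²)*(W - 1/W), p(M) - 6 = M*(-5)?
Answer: 10676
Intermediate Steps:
p(M) = 6 - 5*M (p(M) = 6 + M*(-5) = 6 - 5*M)
(146 + m(p(-3)))*((P(3) + 4)*3) = (146 + 11)*(((3³ - 3*3 + 2/3) + 4)*3) = 157*(((27 - 9 + 2*(⅓)) + 4)*3) = 157*(((27 - 9 + ⅔) + 4)*3) = 157*((56/3 + 4)*3) = 157*((68/3)*3) = 157*68 = 10676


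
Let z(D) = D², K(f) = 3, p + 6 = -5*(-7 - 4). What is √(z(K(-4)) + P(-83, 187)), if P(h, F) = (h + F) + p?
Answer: 9*√2 ≈ 12.728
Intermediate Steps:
p = 49 (p = -6 - 5*(-7 - 4) = -6 - 5*(-11) = -6 + 55 = 49)
P(h, F) = 49 + F + h (P(h, F) = (h + F) + 49 = (F + h) + 49 = 49 + F + h)
√(z(K(-4)) + P(-83, 187)) = √(3² + (49 + 187 - 83)) = √(9 + 153) = √162 = 9*√2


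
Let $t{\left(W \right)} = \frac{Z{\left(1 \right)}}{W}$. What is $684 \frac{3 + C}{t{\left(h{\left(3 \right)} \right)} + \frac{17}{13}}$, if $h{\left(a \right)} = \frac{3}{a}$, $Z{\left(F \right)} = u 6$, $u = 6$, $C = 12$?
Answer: $\frac{26676}{97} \approx 275.01$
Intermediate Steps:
$Z{\left(F \right)} = 36$ ($Z{\left(F \right)} = 6 \cdot 6 = 36$)
$t{\left(W \right)} = \frac{36}{W}$
$684 \frac{3 + C}{t{\left(h{\left(3 \right)} \right)} + \frac{17}{13}} = 684 \frac{3 + 12}{\frac{36}{3 \cdot \frac{1}{3}} + \frac{17}{13}} = 684 \frac{15}{\frac{36}{3 \cdot \frac{1}{3}} + 17 \cdot \frac{1}{13}} = 684 \frac{15}{\frac{36}{1} + \frac{17}{13}} = 684 \frac{15}{36 \cdot 1 + \frac{17}{13}} = 684 \frac{15}{36 + \frac{17}{13}} = 684 \frac{15}{\frac{485}{13}} = 684 \cdot 15 \cdot \frac{13}{485} = 684 \cdot \frac{39}{97} = \frac{26676}{97}$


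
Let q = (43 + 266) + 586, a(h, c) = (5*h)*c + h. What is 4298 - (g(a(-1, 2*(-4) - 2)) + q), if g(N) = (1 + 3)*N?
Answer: 3207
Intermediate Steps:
a(h, c) = h + 5*c*h (a(h, c) = 5*c*h + h = h + 5*c*h)
g(N) = 4*N
q = 895 (q = 309 + 586 = 895)
4298 - (g(a(-1, 2*(-4) - 2)) + q) = 4298 - (4*(-(1 + 5*(2*(-4) - 2))) + 895) = 4298 - (4*(-(1 + 5*(-8 - 2))) + 895) = 4298 - (4*(-(1 + 5*(-10))) + 895) = 4298 - (4*(-(1 - 50)) + 895) = 4298 - (4*(-1*(-49)) + 895) = 4298 - (4*49 + 895) = 4298 - (196 + 895) = 4298 - 1*1091 = 4298 - 1091 = 3207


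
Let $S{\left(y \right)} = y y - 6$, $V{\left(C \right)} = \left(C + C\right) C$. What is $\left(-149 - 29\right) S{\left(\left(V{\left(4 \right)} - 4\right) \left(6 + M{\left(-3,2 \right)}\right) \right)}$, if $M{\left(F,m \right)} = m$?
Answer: $-8930260$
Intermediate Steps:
$V{\left(C \right)} = 2 C^{2}$ ($V{\left(C \right)} = 2 C C = 2 C^{2}$)
$S{\left(y \right)} = -6 + y^{2}$ ($S{\left(y \right)} = y^{2} - 6 = -6 + y^{2}$)
$\left(-149 - 29\right) S{\left(\left(V{\left(4 \right)} - 4\right) \left(6 + M{\left(-3,2 \right)}\right) \right)} = \left(-149 - 29\right) \left(-6 + \left(\left(2 \cdot 4^{2} - 4\right) \left(6 + 2\right)\right)^{2}\right) = - 178 \left(-6 + \left(\left(2 \cdot 16 - 4\right) 8\right)^{2}\right) = - 178 \left(-6 + \left(\left(32 - 4\right) 8\right)^{2}\right) = - 178 \left(-6 + \left(28 \cdot 8\right)^{2}\right) = - 178 \left(-6 + 224^{2}\right) = - 178 \left(-6 + 50176\right) = \left(-178\right) 50170 = -8930260$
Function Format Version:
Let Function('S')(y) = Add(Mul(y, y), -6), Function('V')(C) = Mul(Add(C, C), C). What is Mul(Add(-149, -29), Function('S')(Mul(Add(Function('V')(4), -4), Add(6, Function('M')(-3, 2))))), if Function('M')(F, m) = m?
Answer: -8930260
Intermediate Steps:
Function('V')(C) = Mul(2, Pow(C, 2)) (Function('V')(C) = Mul(Mul(2, C), C) = Mul(2, Pow(C, 2)))
Function('S')(y) = Add(-6, Pow(y, 2)) (Function('S')(y) = Add(Pow(y, 2), -6) = Add(-6, Pow(y, 2)))
Mul(Add(-149, -29), Function('S')(Mul(Add(Function('V')(4), -4), Add(6, Function('M')(-3, 2))))) = Mul(Add(-149, -29), Add(-6, Pow(Mul(Add(Mul(2, Pow(4, 2)), -4), Add(6, 2)), 2))) = Mul(-178, Add(-6, Pow(Mul(Add(Mul(2, 16), -4), 8), 2))) = Mul(-178, Add(-6, Pow(Mul(Add(32, -4), 8), 2))) = Mul(-178, Add(-6, Pow(Mul(28, 8), 2))) = Mul(-178, Add(-6, Pow(224, 2))) = Mul(-178, Add(-6, 50176)) = Mul(-178, 50170) = -8930260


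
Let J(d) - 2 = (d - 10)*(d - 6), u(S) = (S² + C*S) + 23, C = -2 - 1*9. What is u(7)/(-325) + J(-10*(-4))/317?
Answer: 66747/20605 ≈ 3.2394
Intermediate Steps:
C = -11 (C = -2 - 9 = -11)
u(S) = 23 + S² - 11*S (u(S) = (S² - 11*S) + 23 = 23 + S² - 11*S)
J(d) = 2 + (-10 + d)*(-6 + d) (J(d) = 2 + (d - 10)*(d - 6) = 2 + (-10 + d)*(-6 + d))
u(7)/(-325) + J(-10*(-4))/317 = (23 + 7² - 11*7)/(-325) + (62 + (-10*(-4))² - (-160)*(-4))/317 = (23 + 49 - 77)*(-1/325) + (62 + 40² - 16*40)*(1/317) = -5*(-1/325) + (62 + 1600 - 640)*(1/317) = 1/65 + 1022*(1/317) = 1/65 + 1022/317 = 66747/20605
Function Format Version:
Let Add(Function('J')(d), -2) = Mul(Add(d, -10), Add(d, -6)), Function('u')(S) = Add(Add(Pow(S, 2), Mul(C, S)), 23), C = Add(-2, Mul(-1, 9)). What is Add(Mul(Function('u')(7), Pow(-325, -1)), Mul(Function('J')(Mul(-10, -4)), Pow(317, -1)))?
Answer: Rational(66747, 20605) ≈ 3.2394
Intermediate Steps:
C = -11 (C = Add(-2, -9) = -11)
Function('u')(S) = Add(23, Pow(S, 2), Mul(-11, S)) (Function('u')(S) = Add(Add(Pow(S, 2), Mul(-11, S)), 23) = Add(23, Pow(S, 2), Mul(-11, S)))
Function('J')(d) = Add(2, Mul(Add(-10, d), Add(-6, d))) (Function('J')(d) = Add(2, Mul(Add(d, -10), Add(d, -6))) = Add(2, Mul(Add(-10, d), Add(-6, d))))
Add(Mul(Function('u')(7), Pow(-325, -1)), Mul(Function('J')(Mul(-10, -4)), Pow(317, -1))) = Add(Mul(Add(23, Pow(7, 2), Mul(-11, 7)), Pow(-325, -1)), Mul(Add(62, Pow(Mul(-10, -4), 2), Mul(-16, Mul(-10, -4))), Pow(317, -1))) = Add(Mul(Add(23, 49, -77), Rational(-1, 325)), Mul(Add(62, Pow(40, 2), Mul(-16, 40)), Rational(1, 317))) = Add(Mul(-5, Rational(-1, 325)), Mul(Add(62, 1600, -640), Rational(1, 317))) = Add(Rational(1, 65), Mul(1022, Rational(1, 317))) = Add(Rational(1, 65), Rational(1022, 317)) = Rational(66747, 20605)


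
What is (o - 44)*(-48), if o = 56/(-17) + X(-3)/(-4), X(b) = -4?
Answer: 37776/17 ≈ 2222.1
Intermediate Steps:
o = -39/17 (o = 56/(-17) - 4/(-4) = 56*(-1/17) - 4*(-¼) = -56/17 + 1 = -39/17 ≈ -2.2941)
(o - 44)*(-48) = (-39/17 - 44)*(-48) = -787/17*(-48) = 37776/17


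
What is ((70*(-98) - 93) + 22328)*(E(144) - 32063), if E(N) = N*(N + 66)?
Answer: -28028625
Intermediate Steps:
E(N) = N*(66 + N)
((70*(-98) - 93) + 22328)*(E(144) - 32063) = ((70*(-98) - 93) + 22328)*(144*(66 + 144) - 32063) = ((-6860 - 93) + 22328)*(144*210 - 32063) = (-6953 + 22328)*(30240 - 32063) = 15375*(-1823) = -28028625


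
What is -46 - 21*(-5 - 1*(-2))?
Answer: 17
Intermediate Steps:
-46 - 21*(-5 - 1*(-2)) = -46 - 21*(-5 + 2) = -46 - 21*(-3) = -46 + 63 = 17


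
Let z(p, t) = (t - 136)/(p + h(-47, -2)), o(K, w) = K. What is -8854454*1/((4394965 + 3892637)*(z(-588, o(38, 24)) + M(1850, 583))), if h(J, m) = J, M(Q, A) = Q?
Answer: -96941005/167873666112 ≈ -0.00057746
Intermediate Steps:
z(p, t) = (-136 + t)/(-47 + p) (z(p, t) = (t - 136)/(p - 47) = (-136 + t)/(-47 + p))
-8854454*1/((4394965 + 3892637)*(z(-588, o(38, 24)) + M(1850, 583))) = -8854454*1/((4394965 + 3892637)*((-136 + 38)/(-47 - 588) + 1850)) = -8854454*1/(8287602*(-98/(-635) + 1850)) = -8854454*1/(8287602*(-1/635*(-98) + 1850)) = -8854454*1/(8287602*(98/635 + 1850)) = -8854454/(8287602*(1174848/635)) = -8854454/9736672634496/635 = -8854454*635/9736672634496 = -96941005/167873666112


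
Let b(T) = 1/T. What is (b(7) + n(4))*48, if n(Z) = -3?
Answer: -960/7 ≈ -137.14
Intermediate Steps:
(b(7) + n(4))*48 = (1/7 - 3)*48 = -20/7*48 = -960/7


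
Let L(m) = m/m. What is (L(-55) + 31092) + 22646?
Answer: 53739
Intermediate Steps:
L(m) = 1
(L(-55) + 31092) + 22646 = (1 + 31092) + 22646 = 31093 + 22646 = 53739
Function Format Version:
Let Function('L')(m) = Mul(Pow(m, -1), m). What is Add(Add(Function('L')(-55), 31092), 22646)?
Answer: 53739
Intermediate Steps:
Function('L')(m) = 1
Add(Add(Function('L')(-55), 31092), 22646) = Add(Add(1, 31092), 22646) = Add(31093, 22646) = 53739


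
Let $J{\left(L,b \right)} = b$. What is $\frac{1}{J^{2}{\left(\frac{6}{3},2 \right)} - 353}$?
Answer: $- \frac{1}{349} \approx -0.0028653$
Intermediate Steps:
$\frac{1}{J^{2}{\left(\frac{6}{3},2 \right)} - 353} = \frac{1}{2^{2} - 353} = \frac{1}{4 - 353} = \frac{1}{-349} = - \frac{1}{349}$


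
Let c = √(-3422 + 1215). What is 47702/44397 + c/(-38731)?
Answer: 47702/44397 - I*√2207/38731 ≈ 1.0744 - 0.0012129*I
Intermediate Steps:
c = I*√2207 (c = √(-2207) = I*√2207 ≈ 46.979*I)
47702/44397 + c/(-38731) = 47702/44397 + (I*√2207)/(-38731) = 47702*(1/44397) + (I*√2207)*(-1/38731) = 47702/44397 - I*√2207/38731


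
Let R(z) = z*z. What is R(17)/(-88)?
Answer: -289/88 ≈ -3.2841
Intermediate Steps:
R(z) = z**2
R(17)/(-88) = 17**2/(-88) = 289*(-1/88) = -289/88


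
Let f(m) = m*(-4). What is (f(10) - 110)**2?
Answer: 22500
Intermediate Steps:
f(m) = -4*m
(f(10) - 110)**2 = (-4*10 - 110)**2 = (-40 - 110)**2 = (-150)**2 = 22500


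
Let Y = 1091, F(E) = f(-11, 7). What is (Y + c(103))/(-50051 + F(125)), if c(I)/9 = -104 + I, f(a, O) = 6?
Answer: -1082/50045 ≈ -0.021621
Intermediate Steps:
c(I) = -936 + 9*I (c(I) = 9*(-104 + I) = -936 + 9*I)
F(E) = 6
(Y + c(103))/(-50051 + F(125)) = (1091 + (-936 + 9*103))/(-50051 + 6) = (1091 + (-936 + 927))/(-50045) = (1091 - 9)*(-1/50045) = 1082*(-1/50045) = -1082/50045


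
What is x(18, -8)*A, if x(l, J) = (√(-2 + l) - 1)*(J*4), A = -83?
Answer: 7968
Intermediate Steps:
x(l, J) = 4*J*(-1 + √(-2 + l)) (x(l, J) = (-1 + √(-2 + l))*(4*J) = 4*J*(-1 + √(-2 + l)))
x(18, -8)*A = (4*(-8)*(-1 + √(-2 + 18)))*(-83) = (4*(-8)*(-1 + √16))*(-83) = (4*(-8)*(-1 + 4))*(-83) = (4*(-8)*3)*(-83) = -96*(-83) = 7968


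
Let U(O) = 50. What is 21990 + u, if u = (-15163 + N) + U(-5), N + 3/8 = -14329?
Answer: -59619/8 ≈ -7452.4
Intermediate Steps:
N = -114635/8 (N = -3/8 - 14329 = -114635/8 ≈ -14329.)
u = -235539/8 (u = (-15163 - 114635/8) + 50 = -235939/8 + 50 = -235539/8 ≈ -29442.)
21990 + u = 21990 - 235539/8 = -59619/8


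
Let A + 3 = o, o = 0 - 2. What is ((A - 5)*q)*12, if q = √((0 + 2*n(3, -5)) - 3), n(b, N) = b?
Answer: -120*√3 ≈ -207.85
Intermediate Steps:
o = -2
A = -5 (A = -3 - 2 = -5)
q = √3 (q = √((0 + 2*3) - 3) = √((0 + 6) - 3) = √(6 - 3) = √3 ≈ 1.7320)
((A - 5)*q)*12 = ((-5 - 5)*√3)*12 = -10*√3*12 = -120*√3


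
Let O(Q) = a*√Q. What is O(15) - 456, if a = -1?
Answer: -456 - √15 ≈ -459.87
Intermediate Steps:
O(Q) = -√Q
O(15) - 456 = -√15 - 456 = -456 - √15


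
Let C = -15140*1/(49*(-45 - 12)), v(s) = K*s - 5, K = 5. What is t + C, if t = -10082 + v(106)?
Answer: -26677561/2793 ≈ -9551.6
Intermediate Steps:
v(s) = -5 + 5*s (v(s) = 5*s - 5 = -5 + 5*s)
t = -9557 (t = -10082 + (-5 + 5*106) = -10082 + (-5 + 530) = -10082 + 525 = -9557)
C = 15140/2793 (C = -15140/(49*(-57)) = -15140/(-2793) = -15140*(-1/2793) = 15140/2793 ≈ 5.4207)
t + C = -9557 + 15140/2793 = -26677561/2793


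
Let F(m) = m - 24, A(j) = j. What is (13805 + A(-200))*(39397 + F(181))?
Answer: 538132170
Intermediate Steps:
F(m) = -24 + m
(13805 + A(-200))*(39397 + F(181)) = (13805 - 200)*(39397 + (-24 + 181)) = 13605*(39397 + 157) = 13605*39554 = 538132170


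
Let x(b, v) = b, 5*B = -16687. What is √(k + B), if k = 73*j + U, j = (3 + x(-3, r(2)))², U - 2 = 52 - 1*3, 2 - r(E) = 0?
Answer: 4*I*√5135/5 ≈ 57.327*I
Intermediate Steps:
r(E) = 2 (r(E) = 2 - 1*0 = 2 + 0 = 2)
B = -16687/5 (B = (⅕)*(-16687) = -16687/5 ≈ -3337.4)
U = 51 (U = 2 + (52 - 1*3) = 2 + (52 - 3) = 2 + 49 = 51)
j = 0 (j = (3 - 3)² = 0² = 0)
k = 51 (k = 73*0 + 51 = 0 + 51 = 51)
√(k + B) = √(51 - 16687/5) = √(-16432/5) = 4*I*√5135/5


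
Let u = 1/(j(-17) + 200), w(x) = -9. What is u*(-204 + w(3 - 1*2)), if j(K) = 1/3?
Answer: -639/601 ≈ -1.0632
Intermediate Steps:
j(K) = ⅓
u = 3/601 (u = 1/(⅓ + 200) = 1/(601/3) = 3/601 ≈ 0.0049917)
u*(-204 + w(3 - 1*2)) = 3*(-204 - 9)/601 = (3/601)*(-213) = -639/601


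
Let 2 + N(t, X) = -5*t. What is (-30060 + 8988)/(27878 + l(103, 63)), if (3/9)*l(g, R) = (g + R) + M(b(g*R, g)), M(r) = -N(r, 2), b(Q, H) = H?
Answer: -21072/29927 ≈ -0.70411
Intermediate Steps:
N(t, X) = -2 - 5*t
M(r) = 2 + 5*r (M(r) = -(-2 - 5*r) = 2 + 5*r)
l(g, R) = 6 + 3*R + 18*g (l(g, R) = 3*((g + R) + (2 + 5*g)) = 3*((R + g) + (2 + 5*g)) = 3*(2 + R + 6*g) = 6 + 3*R + 18*g)
(-30060 + 8988)/(27878 + l(103, 63)) = (-30060 + 8988)/(27878 + (6 + 3*63 + 18*103)) = -21072/(27878 + (6 + 189 + 1854)) = -21072/(27878 + 2049) = -21072/29927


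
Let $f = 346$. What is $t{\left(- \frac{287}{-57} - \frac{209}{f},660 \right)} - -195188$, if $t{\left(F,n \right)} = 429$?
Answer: $195617$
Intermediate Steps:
$t{\left(- \frac{287}{-57} - \frac{209}{f},660 \right)} - -195188 = 429 - -195188 = 429 + 195188 = 195617$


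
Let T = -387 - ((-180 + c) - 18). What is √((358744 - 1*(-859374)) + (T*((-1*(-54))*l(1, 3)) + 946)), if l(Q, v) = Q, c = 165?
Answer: 2*√299987 ≈ 1095.4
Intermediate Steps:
T = -354 (T = -387 - ((-180 + 165) - 18) = -387 - (-15 - 18) = -387 - 1*(-33) = -387 + 33 = -354)
√((358744 - 1*(-859374)) + (T*((-1*(-54))*l(1, 3)) + 946)) = √((358744 - 1*(-859374)) + (-354*(-1*(-54)) + 946)) = √((358744 + 859374) + (-19116 + 946)) = √(1218118 + (-354*54 + 946)) = √(1218118 + (-19116 + 946)) = √(1218118 - 18170) = √1199948 = 2*√299987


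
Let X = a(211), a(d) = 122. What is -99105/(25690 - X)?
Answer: -99105/25568 ≈ -3.8761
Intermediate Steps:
X = 122
-99105/(25690 - X) = -99105/(25690 - 1*122) = -99105/(25690 - 122) = -99105/25568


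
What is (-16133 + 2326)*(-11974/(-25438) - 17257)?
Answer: 3030440385372/12719 ≈ 2.3826e+8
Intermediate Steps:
(-16133 + 2326)*(-11974/(-25438) - 17257) = -13807*(-11974*(-1/25438) - 17257) = -13807*(5987/12719 - 17257) = -13807*(-219485796/12719) = 3030440385372/12719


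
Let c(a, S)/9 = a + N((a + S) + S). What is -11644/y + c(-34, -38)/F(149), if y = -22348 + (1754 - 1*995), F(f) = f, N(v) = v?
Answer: -26244388/3216761 ≈ -8.1586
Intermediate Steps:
c(a, S) = 18*S + 18*a (c(a, S) = 9*(a + ((a + S) + S)) = 9*(a + ((S + a) + S)) = 9*(a + (a + 2*S)) = 9*(2*S + 2*a) = 18*S + 18*a)
y = -21589 (y = -22348 + (1754 - 995) = -22348 + 759 = -21589)
-11644/y + c(-34, -38)/F(149) = -11644/(-21589) + (18*(-38) + 18*(-34))/149 = -11644*(-1/21589) + (-684 - 612)*(1/149) = 11644/21589 - 1296*1/149 = 11644/21589 - 1296/149 = -26244388/3216761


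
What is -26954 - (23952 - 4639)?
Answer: -46267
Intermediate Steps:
-26954 - (23952 - 4639) = -26954 - 1*19313 = -26954 - 19313 = -46267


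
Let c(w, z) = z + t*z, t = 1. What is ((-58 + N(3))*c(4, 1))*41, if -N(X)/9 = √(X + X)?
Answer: -4756 - 738*√6 ≈ -6563.7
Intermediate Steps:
c(w, z) = 2*z (c(w, z) = z + 1*z = z + z = 2*z)
N(X) = -9*√2*√X (N(X) = -9*√(X + X) = -9*√2*√X)
((-58 + N(3))*c(4, 1))*41 = ((-58 - 9*√2*√3)*(2*1))*41 = ((-58 - 9*√6)*2)*41 = (-116 - 18*√6)*41 = -4756 - 738*√6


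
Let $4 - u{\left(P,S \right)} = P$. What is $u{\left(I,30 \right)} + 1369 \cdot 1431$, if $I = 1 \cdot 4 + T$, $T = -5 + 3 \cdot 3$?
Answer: $1959035$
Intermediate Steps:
$T = 4$ ($T = -5 + 9 = 4$)
$I = 8$ ($I = 1 \cdot 4 + 4 = 4 + 4 = 8$)
$u{\left(P,S \right)} = 4 - P$
$u{\left(I,30 \right)} + 1369 \cdot 1431 = \left(4 - 8\right) + 1369 \cdot 1431 = \left(4 - 8\right) + 1959039 = -4 + 1959039 = 1959035$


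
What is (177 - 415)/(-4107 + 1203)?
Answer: 119/1452 ≈ 0.081956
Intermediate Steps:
(177 - 415)/(-4107 + 1203) = -238/(-2904) = -238*(-1/2904) = 119/1452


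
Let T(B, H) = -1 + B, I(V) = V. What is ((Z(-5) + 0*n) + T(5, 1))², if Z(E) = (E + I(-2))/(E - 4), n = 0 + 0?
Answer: 1849/81 ≈ 22.827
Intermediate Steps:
n = 0
Z(E) = (-2 + E)/(-4 + E) (Z(E) = (E - 2)/(E - 4) = (-2 + E)/(-4 + E))
((Z(-5) + 0*n) + T(5, 1))² = (((-2 - 5)/(-4 - 5) + 0*0) + (-1 + 5))² = ((-7/(-9) + 0) + 4)² = ((-⅑*(-7) + 0) + 4)² = ((7/9 + 0) + 4)² = (7/9 + 4)² = (43/9)² = 1849/81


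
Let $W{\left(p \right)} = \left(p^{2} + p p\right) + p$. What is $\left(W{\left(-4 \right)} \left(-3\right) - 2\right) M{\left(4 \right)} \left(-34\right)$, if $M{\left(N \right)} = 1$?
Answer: $2924$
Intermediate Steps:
$W{\left(p \right)} = p + 2 p^{2}$ ($W{\left(p \right)} = \left(p^{2} + p^{2}\right) + p = 2 p^{2} + p = p + 2 p^{2}$)
$\left(W{\left(-4 \right)} \left(-3\right) - 2\right) M{\left(4 \right)} \left(-34\right) = \left(- 4 \left(1 + 2 \left(-4\right)\right) \left(-3\right) - 2\right) 1 \left(-34\right) = \left(- 4 \left(1 - 8\right) \left(-3\right) - 2\right) 1 \left(-34\right) = \left(\left(-4\right) \left(-7\right) \left(-3\right) - 2\right) 1 \left(-34\right) = \left(28 \left(-3\right) - 2\right) 1 \left(-34\right) = \left(-84 - 2\right) 1 \left(-34\right) = \left(-86\right) 1 \left(-34\right) = \left(-86\right) \left(-34\right) = 2924$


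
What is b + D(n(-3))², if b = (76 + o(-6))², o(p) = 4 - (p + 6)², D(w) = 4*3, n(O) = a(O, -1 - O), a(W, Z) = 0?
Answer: 6544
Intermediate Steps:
n(O) = 0
D(w) = 12
o(p) = 4 - (6 + p)²
b = 6400 (b = (76 + (4 - (6 - 6)²))² = (76 + (4 - 1*0²))² = (76 + (4 - 1*0))² = (76 + (4 + 0))² = (76 + 4)² = 80² = 6400)
b + D(n(-3))² = 6400 + 12² = 6400 + 144 = 6544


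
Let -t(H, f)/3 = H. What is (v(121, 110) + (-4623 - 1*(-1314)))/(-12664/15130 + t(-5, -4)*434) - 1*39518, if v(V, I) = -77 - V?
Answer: -1945964694179/49241818 ≈ -39519.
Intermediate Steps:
t(H, f) = -3*H
(v(121, 110) + (-4623 - 1*(-1314)))/(-12664/15130 + t(-5, -4)*434) - 1*39518 = ((-77 - 1*121) + (-4623 - 1*(-1314)))/(-12664/15130 - 3*(-5)*434) - 1*39518 = ((-77 - 121) + (-4623 + 1314))/(-12664*1/15130 + 15*434) - 39518 = (-198 - 3309)/(-6332/7565 + 6510) - 39518 = -3507/49241818/7565 - 39518 = -3507*7565/49241818 - 39518 = -26530455/49241818 - 39518 = -1945964694179/49241818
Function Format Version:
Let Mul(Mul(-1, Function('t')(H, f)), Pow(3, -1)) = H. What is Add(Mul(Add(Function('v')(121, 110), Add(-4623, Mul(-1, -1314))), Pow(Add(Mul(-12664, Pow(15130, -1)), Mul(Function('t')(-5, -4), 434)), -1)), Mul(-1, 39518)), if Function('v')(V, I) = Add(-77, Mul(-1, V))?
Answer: Rational(-1945964694179, 49241818) ≈ -39519.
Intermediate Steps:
Function('t')(H, f) = Mul(-3, H)
Add(Mul(Add(Function('v')(121, 110), Add(-4623, Mul(-1, -1314))), Pow(Add(Mul(-12664, Pow(15130, -1)), Mul(Function('t')(-5, -4), 434)), -1)), Mul(-1, 39518)) = Add(Mul(Add(Add(-77, Mul(-1, 121)), Add(-4623, Mul(-1, -1314))), Pow(Add(Mul(-12664, Pow(15130, -1)), Mul(Mul(-3, -5), 434)), -1)), Mul(-1, 39518)) = Add(Mul(Add(Add(-77, -121), Add(-4623, 1314)), Pow(Add(Mul(-12664, Rational(1, 15130)), Mul(15, 434)), -1)), -39518) = Add(Mul(Add(-198, -3309), Pow(Add(Rational(-6332, 7565), 6510), -1)), -39518) = Add(Mul(-3507, Pow(Rational(49241818, 7565), -1)), -39518) = Add(Mul(-3507, Rational(7565, 49241818)), -39518) = Add(Rational(-26530455, 49241818), -39518) = Rational(-1945964694179, 49241818)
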